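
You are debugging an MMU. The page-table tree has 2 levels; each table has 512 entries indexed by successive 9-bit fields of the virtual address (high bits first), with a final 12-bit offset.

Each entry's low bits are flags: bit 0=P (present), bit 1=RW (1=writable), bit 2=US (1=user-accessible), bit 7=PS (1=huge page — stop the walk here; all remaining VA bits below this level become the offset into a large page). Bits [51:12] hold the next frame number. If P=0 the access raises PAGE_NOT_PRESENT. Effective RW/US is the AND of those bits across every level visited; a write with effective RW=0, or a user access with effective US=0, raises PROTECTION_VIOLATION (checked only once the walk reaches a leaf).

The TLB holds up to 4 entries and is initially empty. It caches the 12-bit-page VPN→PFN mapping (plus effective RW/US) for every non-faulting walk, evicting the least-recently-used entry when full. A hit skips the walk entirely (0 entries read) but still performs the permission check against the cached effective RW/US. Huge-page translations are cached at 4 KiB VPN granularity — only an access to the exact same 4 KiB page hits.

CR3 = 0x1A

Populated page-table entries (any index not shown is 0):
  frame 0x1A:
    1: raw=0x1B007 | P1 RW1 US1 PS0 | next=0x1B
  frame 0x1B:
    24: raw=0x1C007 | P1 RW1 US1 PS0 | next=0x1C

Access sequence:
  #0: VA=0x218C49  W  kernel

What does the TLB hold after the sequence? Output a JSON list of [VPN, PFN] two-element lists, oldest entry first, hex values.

Per-access translation:
#0 VA=0x218C49 (w,kernel):
  L0 @0x1A[1] → 0x1B007  P=1,RW=1,US=1,PS=0
  L1 @0x1B[24] → 0x1C007  P=1,RW=1,US=1,PS=0
  ✓ 0x1CC49  — 2 lookups

TLB: [["0x218", "0x1C"]]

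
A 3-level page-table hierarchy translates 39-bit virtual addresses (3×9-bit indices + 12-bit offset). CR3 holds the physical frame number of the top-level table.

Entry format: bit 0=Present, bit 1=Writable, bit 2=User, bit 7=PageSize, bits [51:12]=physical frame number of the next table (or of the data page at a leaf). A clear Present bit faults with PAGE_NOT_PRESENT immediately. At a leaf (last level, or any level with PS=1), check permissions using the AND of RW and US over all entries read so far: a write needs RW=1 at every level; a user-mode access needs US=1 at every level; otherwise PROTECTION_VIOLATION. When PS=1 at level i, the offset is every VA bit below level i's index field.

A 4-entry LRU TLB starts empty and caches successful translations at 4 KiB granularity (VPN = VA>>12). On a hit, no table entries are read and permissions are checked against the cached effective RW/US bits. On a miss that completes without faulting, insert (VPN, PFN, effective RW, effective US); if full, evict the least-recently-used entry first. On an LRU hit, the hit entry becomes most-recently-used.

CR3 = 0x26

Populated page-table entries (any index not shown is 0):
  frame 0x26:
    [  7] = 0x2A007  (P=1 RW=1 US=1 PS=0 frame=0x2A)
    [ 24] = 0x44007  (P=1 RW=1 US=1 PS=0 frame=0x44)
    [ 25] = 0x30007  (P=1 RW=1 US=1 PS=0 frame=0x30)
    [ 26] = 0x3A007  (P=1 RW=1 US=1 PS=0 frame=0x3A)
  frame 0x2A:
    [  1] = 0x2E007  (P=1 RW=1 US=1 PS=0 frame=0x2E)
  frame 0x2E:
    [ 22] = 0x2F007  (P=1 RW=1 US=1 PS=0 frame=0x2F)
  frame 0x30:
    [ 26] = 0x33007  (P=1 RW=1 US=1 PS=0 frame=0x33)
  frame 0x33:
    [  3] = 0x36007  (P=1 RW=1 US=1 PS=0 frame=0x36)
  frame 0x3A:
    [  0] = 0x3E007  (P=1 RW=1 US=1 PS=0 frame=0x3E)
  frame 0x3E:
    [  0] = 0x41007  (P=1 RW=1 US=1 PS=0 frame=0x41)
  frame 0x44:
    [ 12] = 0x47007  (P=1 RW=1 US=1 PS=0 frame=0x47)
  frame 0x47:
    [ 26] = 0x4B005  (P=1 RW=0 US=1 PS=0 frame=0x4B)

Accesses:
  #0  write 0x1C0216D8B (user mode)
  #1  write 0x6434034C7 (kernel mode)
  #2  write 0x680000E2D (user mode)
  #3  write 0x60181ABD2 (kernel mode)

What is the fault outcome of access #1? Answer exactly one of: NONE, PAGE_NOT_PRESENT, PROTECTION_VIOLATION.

Trace:
#0 VA=0x1C0216D8B (w,user):
  lvl0: tbl 0x26, slot 7 ⇒ 0x2A007 (P1/RW1/US1/PS0)
  lvl1: tbl 0x2A, slot 1 ⇒ 0x2E007 (P1/RW1/US1/PS0)
  lvl2: tbl 0x2E, slot 22 ⇒ 0x2F007 (P1/RW1/US1/PS0)
  ✓ 0x2FD8B  — 3 lookups
#1 VA=0x6434034C7 (w,kernel):
  lvl0: tbl 0x26, slot 25 ⇒ 0x30007 (P1/RW1/US1/PS0)
  lvl1: tbl 0x30, slot 26 ⇒ 0x33007 (P1/RW1/US1/PS0)
  lvl2: tbl 0x33, slot 3 ⇒ 0x36007 (P1/RW1/US1/PS0)
  ✓ 0x364C7  — 3 lookups
#2 VA=0x680000E2D (w,user):
  lvl0: tbl 0x26, slot 26 ⇒ 0x3A007 (P1/RW1/US1/PS0)
  lvl1: tbl 0x3A, slot 0 ⇒ 0x3E007 (P1/RW1/US1/PS0)
  lvl2: tbl 0x3E, slot 0 ⇒ 0x41007 (P1/RW1/US1/PS0)
  ✓ 0x41E2D  — 3 lookups
#3 VA=0x60181ABD2 (w,kernel):
  lvl0: tbl 0x26, slot 24 ⇒ 0x44007 (P1/RW1/US1/PS0)
  lvl1: tbl 0x44, slot 12 ⇒ 0x47007 (P1/RW1/US1/PS0)
  lvl2: tbl 0x47, slot 26 ⇒ 0x4B005 (P1/RW0/US1/PS0)
  ⇒ fault: PROTECTION_VIOLATION  — 3 lookups

Access #1 fault: NONE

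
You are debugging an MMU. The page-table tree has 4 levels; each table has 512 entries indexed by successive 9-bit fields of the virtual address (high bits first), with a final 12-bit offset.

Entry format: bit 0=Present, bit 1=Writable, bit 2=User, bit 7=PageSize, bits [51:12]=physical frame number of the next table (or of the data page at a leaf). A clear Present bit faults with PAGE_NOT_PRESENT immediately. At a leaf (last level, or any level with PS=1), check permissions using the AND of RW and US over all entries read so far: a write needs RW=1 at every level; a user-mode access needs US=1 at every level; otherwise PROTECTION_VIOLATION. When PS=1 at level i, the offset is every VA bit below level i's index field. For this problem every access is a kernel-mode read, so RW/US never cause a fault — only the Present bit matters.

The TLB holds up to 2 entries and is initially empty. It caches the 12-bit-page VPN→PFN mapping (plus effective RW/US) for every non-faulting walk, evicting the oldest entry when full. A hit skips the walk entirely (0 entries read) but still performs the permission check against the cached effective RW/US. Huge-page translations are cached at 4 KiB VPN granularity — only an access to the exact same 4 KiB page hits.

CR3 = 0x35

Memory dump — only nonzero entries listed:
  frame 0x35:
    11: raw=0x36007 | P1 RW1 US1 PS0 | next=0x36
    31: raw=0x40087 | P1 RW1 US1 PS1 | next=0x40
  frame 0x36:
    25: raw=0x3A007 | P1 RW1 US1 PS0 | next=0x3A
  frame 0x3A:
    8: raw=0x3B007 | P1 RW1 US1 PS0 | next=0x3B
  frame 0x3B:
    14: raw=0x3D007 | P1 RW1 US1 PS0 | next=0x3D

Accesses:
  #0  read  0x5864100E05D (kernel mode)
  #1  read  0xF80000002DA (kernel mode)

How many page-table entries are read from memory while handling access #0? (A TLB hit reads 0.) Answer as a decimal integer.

Trace:
#0 VA=0x5864100E05D (r,kernel):
  [0] read 0x35 idx=11: raw=0x36007 flags P=1 W=1 U=1 S=0
  [1] read 0x36 idx=25: raw=0x3A007 flags P=1 W=1 U=1 S=0
  [2] read 0x3A idx=8: raw=0x3B007 flags P=1 W=1 U=1 S=0
  [3] read 0x3B idx=14: raw=0x3D007 flags P=1 W=1 U=1 S=0
  ⇒ phys 0x3D05D  [4 reads]
#1 VA=0xF80000002DA (r,kernel):
  [0] read 0x35 idx=31: raw=0x40087 flags P=1 W=1 U=1 S=1
  ⇒ phys 0x402DA (huge @L0)  [1 reads]

Entries read for #0: 4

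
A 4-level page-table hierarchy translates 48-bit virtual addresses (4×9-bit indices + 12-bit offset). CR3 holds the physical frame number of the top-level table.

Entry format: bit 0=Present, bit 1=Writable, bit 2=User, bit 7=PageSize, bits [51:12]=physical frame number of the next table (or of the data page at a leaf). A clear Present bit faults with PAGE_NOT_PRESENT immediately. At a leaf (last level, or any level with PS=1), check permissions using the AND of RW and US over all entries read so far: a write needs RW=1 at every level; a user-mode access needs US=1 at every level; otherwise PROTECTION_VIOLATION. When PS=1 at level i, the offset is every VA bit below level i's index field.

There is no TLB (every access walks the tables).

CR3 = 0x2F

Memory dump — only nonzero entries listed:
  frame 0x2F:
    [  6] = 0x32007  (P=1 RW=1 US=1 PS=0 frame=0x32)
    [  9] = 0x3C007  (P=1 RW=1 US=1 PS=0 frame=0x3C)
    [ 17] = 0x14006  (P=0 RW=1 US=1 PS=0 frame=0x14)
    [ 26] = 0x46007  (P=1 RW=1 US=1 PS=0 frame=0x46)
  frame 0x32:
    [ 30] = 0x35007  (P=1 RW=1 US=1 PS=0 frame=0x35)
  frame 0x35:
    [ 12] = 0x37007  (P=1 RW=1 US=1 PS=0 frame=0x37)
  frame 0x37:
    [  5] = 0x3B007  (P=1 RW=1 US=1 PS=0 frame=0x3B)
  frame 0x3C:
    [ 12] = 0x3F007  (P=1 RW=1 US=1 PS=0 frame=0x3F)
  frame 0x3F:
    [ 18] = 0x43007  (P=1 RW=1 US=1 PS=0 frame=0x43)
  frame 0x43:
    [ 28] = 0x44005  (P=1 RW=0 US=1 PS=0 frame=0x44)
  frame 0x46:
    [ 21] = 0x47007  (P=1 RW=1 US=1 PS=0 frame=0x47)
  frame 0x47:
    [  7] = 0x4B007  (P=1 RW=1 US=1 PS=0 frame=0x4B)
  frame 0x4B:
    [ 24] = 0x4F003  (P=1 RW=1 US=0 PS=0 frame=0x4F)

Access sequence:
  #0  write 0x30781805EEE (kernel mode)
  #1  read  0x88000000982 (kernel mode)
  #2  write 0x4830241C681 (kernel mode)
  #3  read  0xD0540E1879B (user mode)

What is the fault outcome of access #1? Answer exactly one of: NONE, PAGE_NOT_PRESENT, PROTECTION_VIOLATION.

Trace:
#0 VA=0x30781805EEE (w,kernel):
  lvl0: tbl 0x2F, slot 6 ⇒ 0x32007 (P1/RW1/US1/PS0)
  lvl1: tbl 0x32, slot 30 ⇒ 0x35007 (P1/RW1/US1/PS0)
  lvl2: tbl 0x35, slot 12 ⇒ 0x37007 (P1/RW1/US1/PS0)
  lvl3: tbl 0x37, slot 5 ⇒ 0x3B007 (P1/RW1/US1/PS0)
  ✓ 0x3BEEE  — 4 lookups
#1 VA=0x88000000982 (r,kernel):
  lvl0: tbl 0x2F, slot 17 ⇒ 0x14006 (P0/RW1/US1/PS0)
  ⇒ fault: PAGE_NOT_PRESENT  — 1 lookups
#2 VA=0x4830241C681 (w,kernel):
  lvl0: tbl 0x2F, slot 9 ⇒ 0x3C007 (P1/RW1/US1/PS0)
  lvl1: tbl 0x3C, slot 12 ⇒ 0x3F007 (P1/RW1/US1/PS0)
  lvl2: tbl 0x3F, slot 18 ⇒ 0x43007 (P1/RW1/US1/PS0)
  lvl3: tbl 0x43, slot 28 ⇒ 0x44005 (P1/RW0/US1/PS0)
  ⇒ fault: PROTECTION_VIOLATION  — 4 lookups
#3 VA=0xD0540E1879B (r,user):
  lvl0: tbl 0x2F, slot 26 ⇒ 0x46007 (P1/RW1/US1/PS0)
  lvl1: tbl 0x46, slot 21 ⇒ 0x47007 (P1/RW1/US1/PS0)
  lvl2: tbl 0x47, slot 7 ⇒ 0x4B007 (P1/RW1/US1/PS0)
  lvl3: tbl 0x4B, slot 24 ⇒ 0x4F003 (P1/RW1/US0/PS0)
  ⇒ fault: PROTECTION_VIOLATION  — 4 lookups

Access #1 fault: PAGE_NOT_PRESENT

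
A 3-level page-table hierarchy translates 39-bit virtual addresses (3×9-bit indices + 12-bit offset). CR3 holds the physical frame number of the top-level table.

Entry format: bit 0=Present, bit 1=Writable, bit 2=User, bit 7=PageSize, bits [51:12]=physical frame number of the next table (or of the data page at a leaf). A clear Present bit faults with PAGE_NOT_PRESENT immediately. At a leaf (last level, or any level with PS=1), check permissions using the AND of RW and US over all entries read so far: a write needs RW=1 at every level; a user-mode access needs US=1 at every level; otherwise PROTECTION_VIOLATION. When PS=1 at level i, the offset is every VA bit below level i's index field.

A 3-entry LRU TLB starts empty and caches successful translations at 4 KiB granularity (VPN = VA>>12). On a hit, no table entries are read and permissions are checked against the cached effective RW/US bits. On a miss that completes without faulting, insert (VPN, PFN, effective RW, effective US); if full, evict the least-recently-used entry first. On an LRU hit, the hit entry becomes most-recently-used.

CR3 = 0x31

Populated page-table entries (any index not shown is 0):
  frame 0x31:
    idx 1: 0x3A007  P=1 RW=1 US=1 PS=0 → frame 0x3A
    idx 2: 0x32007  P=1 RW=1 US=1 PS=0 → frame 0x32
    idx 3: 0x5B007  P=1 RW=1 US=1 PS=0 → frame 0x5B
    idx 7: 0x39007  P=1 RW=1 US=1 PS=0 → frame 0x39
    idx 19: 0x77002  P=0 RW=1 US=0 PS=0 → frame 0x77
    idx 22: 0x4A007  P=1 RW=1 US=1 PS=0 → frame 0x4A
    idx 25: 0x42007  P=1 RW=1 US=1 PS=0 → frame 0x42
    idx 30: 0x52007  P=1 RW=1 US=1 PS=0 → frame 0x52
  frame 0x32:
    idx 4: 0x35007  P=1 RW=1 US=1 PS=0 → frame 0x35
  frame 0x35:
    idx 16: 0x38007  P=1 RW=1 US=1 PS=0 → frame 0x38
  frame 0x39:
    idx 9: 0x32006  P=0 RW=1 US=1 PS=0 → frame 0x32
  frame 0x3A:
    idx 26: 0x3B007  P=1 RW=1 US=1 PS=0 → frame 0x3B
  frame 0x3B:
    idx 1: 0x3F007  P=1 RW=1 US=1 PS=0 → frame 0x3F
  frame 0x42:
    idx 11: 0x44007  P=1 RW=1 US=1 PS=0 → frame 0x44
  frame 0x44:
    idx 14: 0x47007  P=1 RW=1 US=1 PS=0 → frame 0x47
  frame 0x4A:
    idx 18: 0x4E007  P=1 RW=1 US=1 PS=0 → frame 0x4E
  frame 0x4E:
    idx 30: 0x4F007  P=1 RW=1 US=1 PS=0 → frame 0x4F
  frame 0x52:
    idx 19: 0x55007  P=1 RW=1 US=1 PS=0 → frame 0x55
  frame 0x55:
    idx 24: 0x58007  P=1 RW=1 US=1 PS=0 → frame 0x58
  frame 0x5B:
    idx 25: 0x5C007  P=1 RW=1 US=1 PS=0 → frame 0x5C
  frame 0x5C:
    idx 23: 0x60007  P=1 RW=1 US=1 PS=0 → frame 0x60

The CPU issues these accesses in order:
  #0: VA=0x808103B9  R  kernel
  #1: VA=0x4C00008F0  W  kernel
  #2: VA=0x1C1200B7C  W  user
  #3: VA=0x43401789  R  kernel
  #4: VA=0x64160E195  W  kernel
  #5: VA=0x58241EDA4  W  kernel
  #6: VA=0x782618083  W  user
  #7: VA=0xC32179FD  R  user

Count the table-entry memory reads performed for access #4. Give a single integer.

Walk each access:
#0 VA=0x808103B9 (r,kernel):
  lvl0: tbl 0x31, slot 2 ⇒ 0x32007 (P1/RW1/US1/PS0)
  lvl1: tbl 0x32, slot 4 ⇒ 0x35007 (P1/RW1/US1/PS0)
  lvl2: tbl 0x35, slot 16 ⇒ 0x38007 (P1/RW1/US1/PS0)
  ⇒ phys 0x383B9  [3 reads]
#1 VA=0x4C00008F0 (w,kernel):
  lvl0: tbl 0x31, slot 19 ⇒ 0x77002 (P0/RW1/US0/PS0)
  ✗ PAGE_NOT_PRESENT  [1 reads]
#2 VA=0x1C1200B7C (w,user):
  lvl0: tbl 0x31, slot 7 ⇒ 0x39007 (P1/RW1/US1/PS0)
  lvl1: tbl 0x39, slot 9 ⇒ 0x32006 (P0/RW1/US1/PS0)
  ✗ PAGE_NOT_PRESENT  [2 reads]
#3 VA=0x43401789 (r,kernel):
  lvl0: tbl 0x31, slot 1 ⇒ 0x3A007 (P1/RW1/US1/PS0)
  lvl1: tbl 0x3A, slot 26 ⇒ 0x3B007 (P1/RW1/US1/PS0)
  lvl2: tbl 0x3B, slot 1 ⇒ 0x3F007 (P1/RW1/US1/PS0)
  ⇒ phys 0x3F789  [3 reads]
#4 VA=0x64160E195 (w,kernel):
  lvl0: tbl 0x31, slot 25 ⇒ 0x42007 (P1/RW1/US1/PS0)
  lvl1: tbl 0x42, slot 11 ⇒ 0x44007 (P1/RW1/US1/PS0)
  lvl2: tbl 0x44, slot 14 ⇒ 0x47007 (P1/RW1/US1/PS0)
  ⇒ phys 0x47195  [3 reads]
#5 VA=0x58241EDA4 (w,kernel):
  lvl0: tbl 0x31, slot 22 ⇒ 0x4A007 (P1/RW1/US1/PS0)
  lvl1: tbl 0x4A, slot 18 ⇒ 0x4E007 (P1/RW1/US1/PS0)
  lvl2: tbl 0x4E, slot 30 ⇒ 0x4F007 (P1/RW1/US1/PS0)
  ⇒ phys 0x4FDA4  [3 reads]
#6 VA=0x782618083 (w,user):
  lvl0: tbl 0x31, slot 30 ⇒ 0x52007 (P1/RW1/US1/PS0)
  lvl1: tbl 0x52, slot 19 ⇒ 0x55007 (P1/RW1/US1/PS0)
  lvl2: tbl 0x55, slot 24 ⇒ 0x58007 (P1/RW1/US1/PS0)
  ⇒ phys 0x58083  [3 reads]
#7 VA=0xC32179FD (r,user):
  lvl0: tbl 0x31, slot 3 ⇒ 0x5B007 (P1/RW1/US1/PS0)
  lvl1: tbl 0x5B, slot 25 ⇒ 0x5C007 (P1/RW1/US1/PS0)
  lvl2: tbl 0x5C, slot 23 ⇒ 0x60007 (P1/RW1/US1/PS0)
  ⇒ phys 0x609FD  [3 reads]

Entries read for #4: 3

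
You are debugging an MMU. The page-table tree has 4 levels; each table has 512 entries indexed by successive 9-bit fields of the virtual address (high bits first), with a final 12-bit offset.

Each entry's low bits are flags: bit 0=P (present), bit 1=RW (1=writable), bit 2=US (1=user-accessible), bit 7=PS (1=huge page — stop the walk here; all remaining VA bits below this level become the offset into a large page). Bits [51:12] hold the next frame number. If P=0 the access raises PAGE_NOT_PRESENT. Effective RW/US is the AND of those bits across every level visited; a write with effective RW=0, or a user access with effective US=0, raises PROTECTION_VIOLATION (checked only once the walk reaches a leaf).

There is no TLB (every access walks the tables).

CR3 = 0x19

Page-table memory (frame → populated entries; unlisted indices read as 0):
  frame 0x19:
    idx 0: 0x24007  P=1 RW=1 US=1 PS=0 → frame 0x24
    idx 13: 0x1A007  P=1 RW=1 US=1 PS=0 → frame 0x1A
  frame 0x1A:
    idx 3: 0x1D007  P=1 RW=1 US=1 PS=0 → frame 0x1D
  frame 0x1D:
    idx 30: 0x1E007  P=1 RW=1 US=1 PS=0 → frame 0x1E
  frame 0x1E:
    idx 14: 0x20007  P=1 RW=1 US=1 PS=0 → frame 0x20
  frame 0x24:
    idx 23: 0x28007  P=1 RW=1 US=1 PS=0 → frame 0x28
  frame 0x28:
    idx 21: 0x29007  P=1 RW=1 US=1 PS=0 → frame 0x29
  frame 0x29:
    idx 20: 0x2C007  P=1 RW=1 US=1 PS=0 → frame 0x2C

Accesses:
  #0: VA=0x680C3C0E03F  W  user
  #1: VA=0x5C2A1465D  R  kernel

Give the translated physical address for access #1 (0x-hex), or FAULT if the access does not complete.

Walk each access:
#0 VA=0x680C3C0E03F (w,user):
  [0] read 0x19 idx=13: raw=0x1A007 flags P=1 W=1 U=1 S=0
  [1] read 0x1A idx=3: raw=0x1D007 flags P=1 W=1 U=1 S=0
  [2] read 0x1D idx=30: raw=0x1E007 flags P=1 W=1 U=1 S=0
  [3] read 0x1E idx=14: raw=0x20007 flags P=1 W=1 U=1 S=0
  → PA=0x2003F  (4 entries read)
#1 VA=0x5C2A1465D (r,kernel):
  [0] read 0x19 idx=0: raw=0x24007 flags P=1 W=1 U=1 S=0
  [1] read 0x24 idx=23: raw=0x28007 flags P=1 W=1 U=1 S=0
  [2] read 0x28 idx=21: raw=0x29007 flags P=1 W=1 U=1 S=0
  [3] read 0x29 idx=20: raw=0x2C007 flags P=1 W=1 U=1 S=0
  → PA=0x2C65D  (4 entries read)

Access #1 PA: 0x2C65D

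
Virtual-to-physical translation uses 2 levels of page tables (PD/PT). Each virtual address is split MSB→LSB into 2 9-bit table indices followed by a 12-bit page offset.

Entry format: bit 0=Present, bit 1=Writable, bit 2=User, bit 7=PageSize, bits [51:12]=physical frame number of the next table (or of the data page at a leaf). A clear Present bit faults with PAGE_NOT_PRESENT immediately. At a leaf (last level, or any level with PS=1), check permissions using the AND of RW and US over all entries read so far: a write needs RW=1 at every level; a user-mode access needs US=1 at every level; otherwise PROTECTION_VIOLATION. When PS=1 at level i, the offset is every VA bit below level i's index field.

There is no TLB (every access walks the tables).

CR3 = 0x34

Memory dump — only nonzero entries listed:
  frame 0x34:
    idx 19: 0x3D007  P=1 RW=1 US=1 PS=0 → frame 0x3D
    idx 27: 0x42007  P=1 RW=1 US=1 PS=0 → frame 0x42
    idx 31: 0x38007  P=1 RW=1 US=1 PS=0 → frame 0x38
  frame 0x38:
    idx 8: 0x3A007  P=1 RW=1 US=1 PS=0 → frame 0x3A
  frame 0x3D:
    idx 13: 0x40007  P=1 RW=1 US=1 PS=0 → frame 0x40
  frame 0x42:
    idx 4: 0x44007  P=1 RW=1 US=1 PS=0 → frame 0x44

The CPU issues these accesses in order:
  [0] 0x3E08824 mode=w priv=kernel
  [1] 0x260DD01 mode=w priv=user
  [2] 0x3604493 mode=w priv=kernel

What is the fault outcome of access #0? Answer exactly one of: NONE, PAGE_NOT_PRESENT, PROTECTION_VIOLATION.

Walk each access:
#0 VA=0x3E08824 (w,kernel):
  L0: frame=0x34 idx=31 entry=0x38007 [P=1 RW=1 US=1 PS=0]
  L1: frame=0x38 idx=8 entry=0x3A007 [P=1 RW=1 US=1 PS=0]
  ✓ 0x3A824  — 2 lookups
#1 VA=0x260DD01 (w,user):
  L0: frame=0x34 idx=19 entry=0x3D007 [P=1 RW=1 US=1 PS=0]
  L1: frame=0x3D idx=13 entry=0x40007 [P=1 RW=1 US=1 PS=0]
  ✓ 0x40D01  — 2 lookups
#2 VA=0x3604493 (w,kernel):
  L0: frame=0x34 idx=27 entry=0x42007 [P=1 RW=1 US=1 PS=0]
  L1: frame=0x42 idx=4 entry=0x44007 [P=1 RW=1 US=1 PS=0]
  ✓ 0x44493  — 2 lookups

Access #0 fault: NONE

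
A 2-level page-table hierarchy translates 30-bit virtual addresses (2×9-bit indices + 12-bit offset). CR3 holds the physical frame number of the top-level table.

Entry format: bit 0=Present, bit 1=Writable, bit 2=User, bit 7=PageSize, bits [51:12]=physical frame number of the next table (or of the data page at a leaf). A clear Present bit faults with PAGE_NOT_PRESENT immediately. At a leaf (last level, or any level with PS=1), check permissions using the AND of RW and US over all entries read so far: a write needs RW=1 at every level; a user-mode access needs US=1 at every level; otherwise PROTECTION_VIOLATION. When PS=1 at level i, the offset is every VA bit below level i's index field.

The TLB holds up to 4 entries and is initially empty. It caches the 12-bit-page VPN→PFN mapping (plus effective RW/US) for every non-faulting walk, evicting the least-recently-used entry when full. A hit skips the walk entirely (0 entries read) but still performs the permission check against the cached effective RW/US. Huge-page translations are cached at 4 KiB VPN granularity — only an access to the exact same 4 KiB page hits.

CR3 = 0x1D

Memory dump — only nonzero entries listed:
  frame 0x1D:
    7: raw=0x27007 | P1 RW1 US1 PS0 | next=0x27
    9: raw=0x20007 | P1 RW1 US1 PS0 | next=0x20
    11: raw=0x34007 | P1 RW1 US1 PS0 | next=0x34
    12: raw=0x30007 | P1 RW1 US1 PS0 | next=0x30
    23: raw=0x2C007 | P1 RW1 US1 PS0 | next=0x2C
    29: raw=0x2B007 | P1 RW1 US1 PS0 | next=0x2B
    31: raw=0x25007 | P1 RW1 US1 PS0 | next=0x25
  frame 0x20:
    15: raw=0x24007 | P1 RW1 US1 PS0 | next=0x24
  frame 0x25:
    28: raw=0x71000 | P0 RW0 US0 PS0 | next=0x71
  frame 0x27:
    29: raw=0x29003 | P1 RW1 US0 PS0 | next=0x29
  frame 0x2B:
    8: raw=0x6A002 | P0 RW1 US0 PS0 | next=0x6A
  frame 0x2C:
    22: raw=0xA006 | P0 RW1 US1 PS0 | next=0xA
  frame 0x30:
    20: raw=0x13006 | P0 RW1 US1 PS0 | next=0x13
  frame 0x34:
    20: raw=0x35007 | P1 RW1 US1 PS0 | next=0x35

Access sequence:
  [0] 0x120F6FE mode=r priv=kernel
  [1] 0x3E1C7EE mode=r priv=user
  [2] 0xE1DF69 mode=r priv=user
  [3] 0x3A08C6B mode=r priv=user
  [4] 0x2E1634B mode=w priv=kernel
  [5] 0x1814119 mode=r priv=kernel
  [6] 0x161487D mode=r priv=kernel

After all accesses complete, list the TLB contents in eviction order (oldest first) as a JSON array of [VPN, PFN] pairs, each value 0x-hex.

Per-access translation:
#0 VA=0x120F6FE (r,kernel):
  [0] read 0x1D idx=9: raw=0x20007 flags P=1 W=1 U=1 S=0
  [1] read 0x20 idx=15: raw=0x24007 flags P=1 W=1 U=1 S=0
  → PA=0x246FE  (2 entries read)
#1 VA=0x3E1C7EE (r,user):
  [0] read 0x1D idx=31: raw=0x25007 flags P=1 W=1 U=1 S=0
  [1] read 0x25 idx=28: raw=0x71000 flags P=0 W=0 U=0 S=0
  → PAGE_NOT_PRESENT  (2 entries read)
#2 VA=0xE1DF69 (r,user):
  [0] read 0x1D idx=7: raw=0x27007 flags P=1 W=1 U=1 S=0
  [1] read 0x27 idx=29: raw=0x29003 flags P=1 W=1 U=0 S=0
  → PROTECTION_VIOLATION  (2 entries read)
#3 VA=0x3A08C6B (r,user):
  [0] read 0x1D idx=29: raw=0x2B007 flags P=1 W=1 U=1 S=0
  [1] read 0x2B idx=8: raw=0x6A002 flags P=0 W=1 U=0 S=0
  → PAGE_NOT_PRESENT  (2 entries read)
#4 VA=0x2E1634B (w,kernel):
  [0] read 0x1D idx=23: raw=0x2C007 flags P=1 W=1 U=1 S=0
  [1] read 0x2C idx=22: raw=0xA006 flags P=0 W=1 U=1 S=0
  → PAGE_NOT_PRESENT  (2 entries read)
#5 VA=0x1814119 (r,kernel):
  [0] read 0x1D idx=12: raw=0x30007 flags P=1 W=1 U=1 S=0
  [1] read 0x30 idx=20: raw=0x13006 flags P=0 W=1 U=1 S=0
  → PAGE_NOT_PRESENT  (2 entries read)
#6 VA=0x161487D (r,kernel):
  [0] read 0x1D idx=11: raw=0x34007 flags P=1 W=1 U=1 S=0
  [1] read 0x34 idx=20: raw=0x35007 flags P=1 W=1 U=1 S=0
  → PA=0x3587D  (2 entries read)

TLB: [["0x120F", "0x24"], ["0x1614", "0x35"]]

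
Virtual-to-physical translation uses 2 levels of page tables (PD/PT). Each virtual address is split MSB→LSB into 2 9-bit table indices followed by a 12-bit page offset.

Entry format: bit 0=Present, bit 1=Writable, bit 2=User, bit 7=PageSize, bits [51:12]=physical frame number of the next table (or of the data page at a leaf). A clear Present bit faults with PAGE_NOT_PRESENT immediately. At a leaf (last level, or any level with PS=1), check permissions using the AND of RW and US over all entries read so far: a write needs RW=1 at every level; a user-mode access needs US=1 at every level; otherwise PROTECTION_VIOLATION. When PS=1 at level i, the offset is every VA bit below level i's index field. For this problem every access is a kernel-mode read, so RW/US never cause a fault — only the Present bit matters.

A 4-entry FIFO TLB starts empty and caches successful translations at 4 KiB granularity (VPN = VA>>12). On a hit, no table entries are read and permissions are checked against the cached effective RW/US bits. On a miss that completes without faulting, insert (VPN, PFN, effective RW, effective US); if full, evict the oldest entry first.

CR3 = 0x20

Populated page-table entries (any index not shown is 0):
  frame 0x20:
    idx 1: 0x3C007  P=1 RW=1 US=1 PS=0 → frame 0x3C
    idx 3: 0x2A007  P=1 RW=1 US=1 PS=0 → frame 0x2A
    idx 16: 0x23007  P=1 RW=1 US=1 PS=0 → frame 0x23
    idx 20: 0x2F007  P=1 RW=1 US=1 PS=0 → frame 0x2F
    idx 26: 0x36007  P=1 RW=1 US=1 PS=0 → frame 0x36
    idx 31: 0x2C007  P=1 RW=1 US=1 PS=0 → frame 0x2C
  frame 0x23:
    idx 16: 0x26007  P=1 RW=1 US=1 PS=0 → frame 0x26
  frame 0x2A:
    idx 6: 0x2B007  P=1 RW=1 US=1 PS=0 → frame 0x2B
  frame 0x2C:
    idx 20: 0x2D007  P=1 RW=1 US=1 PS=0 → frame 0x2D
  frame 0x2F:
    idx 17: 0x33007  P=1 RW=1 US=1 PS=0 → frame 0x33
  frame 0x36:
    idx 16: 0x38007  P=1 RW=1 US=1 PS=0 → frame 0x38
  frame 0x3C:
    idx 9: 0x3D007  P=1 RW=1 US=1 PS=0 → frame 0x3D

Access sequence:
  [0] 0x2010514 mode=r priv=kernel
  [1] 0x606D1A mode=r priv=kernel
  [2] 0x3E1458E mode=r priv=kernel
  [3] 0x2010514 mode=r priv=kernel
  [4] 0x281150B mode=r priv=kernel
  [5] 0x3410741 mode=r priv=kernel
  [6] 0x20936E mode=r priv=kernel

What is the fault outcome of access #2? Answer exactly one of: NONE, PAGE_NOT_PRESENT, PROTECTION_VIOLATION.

Walk each access:
#0 VA=0x2010514 (r,kernel):
  L0: frame=0x20 idx=16 entry=0x23007 [P=1 RW=1 US=1 PS=0]
  L1: frame=0x23 idx=16 entry=0x26007 [P=1 RW=1 US=1 PS=0]
  → PA=0x26514  (2 entries read)
#1 VA=0x606D1A (r,kernel):
  L0: frame=0x20 idx=3 entry=0x2A007 [P=1 RW=1 US=1 PS=0]
  L1: frame=0x2A idx=6 entry=0x2B007 [P=1 RW=1 US=1 PS=0]
  → PA=0x2BD1A  (2 entries read)
#2 VA=0x3E1458E (r,kernel):
  L0: frame=0x20 idx=31 entry=0x2C007 [P=1 RW=1 US=1 PS=0]
  L1: frame=0x2C idx=20 entry=0x2D007 [P=1 RW=1 US=1 PS=0]
  → PA=0x2D58E  (2 entries read)
#3 VA=0x2010514 (r,kernel):
  TLB hit vpn=0x2010 → PA=0x26514
#4 VA=0x281150B (r,kernel):
  L0: frame=0x20 idx=20 entry=0x2F007 [P=1 RW=1 US=1 PS=0]
  L1: frame=0x2F idx=17 entry=0x33007 [P=1 RW=1 US=1 PS=0]
  → PA=0x3350B  (2 entries read)
#5 VA=0x3410741 (r,kernel):
  L0: frame=0x20 idx=26 entry=0x36007 [P=1 RW=1 US=1 PS=0]
  L1: frame=0x36 idx=16 entry=0x38007 [P=1 RW=1 US=1 PS=0]
  → PA=0x38741  (2 entries read)
#6 VA=0x20936E (r,kernel):
  L0: frame=0x20 idx=1 entry=0x3C007 [P=1 RW=1 US=1 PS=0]
  L1: frame=0x3C idx=9 entry=0x3D007 [P=1 RW=1 US=1 PS=0]
  → PA=0x3D36E  (2 entries read)

Access #2 fault: NONE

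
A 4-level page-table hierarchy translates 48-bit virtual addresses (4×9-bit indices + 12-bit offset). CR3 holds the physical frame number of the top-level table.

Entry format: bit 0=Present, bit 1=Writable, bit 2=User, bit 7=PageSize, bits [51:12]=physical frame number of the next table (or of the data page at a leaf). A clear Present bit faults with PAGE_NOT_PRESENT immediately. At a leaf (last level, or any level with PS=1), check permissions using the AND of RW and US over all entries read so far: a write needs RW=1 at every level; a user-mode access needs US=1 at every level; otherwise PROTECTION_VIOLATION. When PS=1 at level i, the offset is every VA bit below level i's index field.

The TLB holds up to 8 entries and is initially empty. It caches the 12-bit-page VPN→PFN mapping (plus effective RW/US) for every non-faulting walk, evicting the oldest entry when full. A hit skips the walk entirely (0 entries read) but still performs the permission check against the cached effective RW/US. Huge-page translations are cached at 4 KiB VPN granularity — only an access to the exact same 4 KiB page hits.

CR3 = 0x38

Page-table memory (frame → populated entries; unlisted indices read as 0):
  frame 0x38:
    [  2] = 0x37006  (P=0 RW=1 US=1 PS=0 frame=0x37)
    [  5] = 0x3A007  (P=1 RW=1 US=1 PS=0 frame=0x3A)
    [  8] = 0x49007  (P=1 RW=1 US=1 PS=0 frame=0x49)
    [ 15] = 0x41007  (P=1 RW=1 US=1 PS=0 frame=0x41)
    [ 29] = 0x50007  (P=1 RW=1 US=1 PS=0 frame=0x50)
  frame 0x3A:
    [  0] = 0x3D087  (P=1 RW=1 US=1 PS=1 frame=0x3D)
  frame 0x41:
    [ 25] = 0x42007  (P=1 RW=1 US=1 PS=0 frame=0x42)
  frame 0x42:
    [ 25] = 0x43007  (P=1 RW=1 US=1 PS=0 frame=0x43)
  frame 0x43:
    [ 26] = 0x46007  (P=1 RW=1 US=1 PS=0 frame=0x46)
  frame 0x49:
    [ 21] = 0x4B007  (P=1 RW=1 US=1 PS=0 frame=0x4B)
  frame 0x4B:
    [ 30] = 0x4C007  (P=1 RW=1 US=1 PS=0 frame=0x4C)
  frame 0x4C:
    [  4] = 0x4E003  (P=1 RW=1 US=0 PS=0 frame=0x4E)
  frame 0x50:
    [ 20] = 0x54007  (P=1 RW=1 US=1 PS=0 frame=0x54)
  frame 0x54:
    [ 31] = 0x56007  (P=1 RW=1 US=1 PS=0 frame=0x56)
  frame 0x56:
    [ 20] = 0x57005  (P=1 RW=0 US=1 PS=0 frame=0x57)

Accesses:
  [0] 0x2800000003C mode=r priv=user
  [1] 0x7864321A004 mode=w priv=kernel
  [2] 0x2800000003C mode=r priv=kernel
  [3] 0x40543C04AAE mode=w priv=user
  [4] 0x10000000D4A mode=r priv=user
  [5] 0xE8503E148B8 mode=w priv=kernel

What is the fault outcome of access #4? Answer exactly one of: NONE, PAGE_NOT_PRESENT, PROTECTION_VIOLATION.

Per-access translation:
#0 VA=0x2800000003C (r,user):
  lvl0: tbl 0x38, slot 5 ⇒ 0x3A007 (P1/RW1/US1/PS0)
  lvl1: tbl 0x3A, slot 0 ⇒ 0x3D087 (P1/RW1/US1/PS1)
  → PA=0x3D03C (huge @L1)  (2 entries read)
#1 VA=0x7864321A004 (w,kernel):
  lvl0: tbl 0x38, slot 15 ⇒ 0x41007 (P1/RW1/US1/PS0)
  lvl1: tbl 0x41, slot 25 ⇒ 0x42007 (P1/RW1/US1/PS0)
  lvl2: tbl 0x42, slot 25 ⇒ 0x43007 (P1/RW1/US1/PS0)
  lvl3: tbl 0x43, slot 26 ⇒ 0x46007 (P1/RW1/US1/PS0)
  → PA=0x46004  (4 entries read)
#2 VA=0x2800000003C (r,kernel):
  TLB hit vpn=0x28000000 → PA=0x3D03C
#3 VA=0x40543C04AAE (w,user):
  lvl0: tbl 0x38, slot 8 ⇒ 0x49007 (P1/RW1/US1/PS0)
  lvl1: tbl 0x49, slot 21 ⇒ 0x4B007 (P1/RW1/US1/PS0)
  lvl2: tbl 0x4B, slot 30 ⇒ 0x4C007 (P1/RW1/US1/PS0)
  lvl3: tbl 0x4C, slot 4 ⇒ 0x4E003 (P1/RW1/US0/PS0)
  ⇒ fault: PROTECTION_VIOLATION  — 4 lookups
#4 VA=0x10000000D4A (r,user):
  lvl0: tbl 0x38, slot 2 ⇒ 0x37006 (P0/RW1/US1/PS0)
  ⇒ fault: PAGE_NOT_PRESENT  — 1 lookups
#5 VA=0xE8503E148B8 (w,kernel):
  lvl0: tbl 0x38, slot 29 ⇒ 0x50007 (P1/RW1/US1/PS0)
  lvl1: tbl 0x50, slot 20 ⇒ 0x54007 (P1/RW1/US1/PS0)
  lvl2: tbl 0x54, slot 31 ⇒ 0x56007 (P1/RW1/US1/PS0)
  lvl3: tbl 0x56, slot 20 ⇒ 0x57005 (P1/RW0/US1/PS0)
  ⇒ fault: PROTECTION_VIOLATION  — 4 lookups

Access #4 fault: PAGE_NOT_PRESENT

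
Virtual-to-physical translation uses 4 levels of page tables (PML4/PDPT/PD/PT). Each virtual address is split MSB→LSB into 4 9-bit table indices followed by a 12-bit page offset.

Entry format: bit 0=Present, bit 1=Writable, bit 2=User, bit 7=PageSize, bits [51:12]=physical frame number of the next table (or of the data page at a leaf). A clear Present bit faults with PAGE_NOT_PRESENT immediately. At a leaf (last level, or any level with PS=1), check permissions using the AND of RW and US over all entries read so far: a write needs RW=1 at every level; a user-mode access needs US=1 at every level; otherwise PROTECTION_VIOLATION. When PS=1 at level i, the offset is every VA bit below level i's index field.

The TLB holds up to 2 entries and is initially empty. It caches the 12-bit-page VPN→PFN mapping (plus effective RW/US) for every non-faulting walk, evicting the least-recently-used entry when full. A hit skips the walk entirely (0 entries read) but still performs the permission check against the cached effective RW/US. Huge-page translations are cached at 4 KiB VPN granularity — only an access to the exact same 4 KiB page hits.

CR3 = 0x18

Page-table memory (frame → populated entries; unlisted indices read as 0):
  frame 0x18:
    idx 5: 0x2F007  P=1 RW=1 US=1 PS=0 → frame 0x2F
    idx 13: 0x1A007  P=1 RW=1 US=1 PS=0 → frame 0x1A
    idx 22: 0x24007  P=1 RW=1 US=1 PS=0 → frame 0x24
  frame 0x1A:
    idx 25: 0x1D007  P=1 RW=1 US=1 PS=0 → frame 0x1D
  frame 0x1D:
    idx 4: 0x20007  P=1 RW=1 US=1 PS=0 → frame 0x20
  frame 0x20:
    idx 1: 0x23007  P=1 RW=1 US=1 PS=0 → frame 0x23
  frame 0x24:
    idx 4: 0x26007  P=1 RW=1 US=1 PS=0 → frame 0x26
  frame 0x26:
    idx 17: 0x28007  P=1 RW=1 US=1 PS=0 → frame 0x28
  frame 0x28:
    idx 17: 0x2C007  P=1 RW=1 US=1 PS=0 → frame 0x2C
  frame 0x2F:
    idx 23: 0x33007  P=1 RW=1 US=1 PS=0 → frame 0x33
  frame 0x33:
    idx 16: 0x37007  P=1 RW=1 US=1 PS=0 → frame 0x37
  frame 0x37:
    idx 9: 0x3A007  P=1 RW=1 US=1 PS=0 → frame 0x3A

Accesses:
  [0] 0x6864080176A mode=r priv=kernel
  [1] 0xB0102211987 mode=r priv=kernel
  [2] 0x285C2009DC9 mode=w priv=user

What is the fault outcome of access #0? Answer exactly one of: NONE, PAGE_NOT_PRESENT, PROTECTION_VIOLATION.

Per-access translation:
#0 VA=0x6864080176A (r,kernel):
  [0] read 0x18 idx=13: raw=0x1A007 flags P=1 W=1 U=1 S=0
  [1] read 0x1A idx=25: raw=0x1D007 flags P=1 W=1 U=1 S=0
  [2] read 0x1D idx=4: raw=0x20007 flags P=1 W=1 U=1 S=0
  [3] read 0x20 idx=1: raw=0x23007 flags P=1 W=1 U=1 S=0
  ⇒ phys 0x2376A  [4 reads]
#1 VA=0xB0102211987 (r,kernel):
  [0] read 0x18 idx=22: raw=0x24007 flags P=1 W=1 U=1 S=0
  [1] read 0x24 idx=4: raw=0x26007 flags P=1 W=1 U=1 S=0
  [2] read 0x26 idx=17: raw=0x28007 flags P=1 W=1 U=1 S=0
  [3] read 0x28 idx=17: raw=0x2C007 flags P=1 W=1 U=1 S=0
  ⇒ phys 0x2C987  [4 reads]
#2 VA=0x285C2009DC9 (w,user):
  [0] read 0x18 idx=5: raw=0x2F007 flags P=1 W=1 U=1 S=0
  [1] read 0x2F idx=23: raw=0x33007 flags P=1 W=1 U=1 S=0
  [2] read 0x33 idx=16: raw=0x37007 flags P=1 W=1 U=1 S=0
  [3] read 0x37 idx=9: raw=0x3A007 flags P=1 W=1 U=1 S=0
  ⇒ phys 0x3ADC9  [4 reads]

Access #0 fault: NONE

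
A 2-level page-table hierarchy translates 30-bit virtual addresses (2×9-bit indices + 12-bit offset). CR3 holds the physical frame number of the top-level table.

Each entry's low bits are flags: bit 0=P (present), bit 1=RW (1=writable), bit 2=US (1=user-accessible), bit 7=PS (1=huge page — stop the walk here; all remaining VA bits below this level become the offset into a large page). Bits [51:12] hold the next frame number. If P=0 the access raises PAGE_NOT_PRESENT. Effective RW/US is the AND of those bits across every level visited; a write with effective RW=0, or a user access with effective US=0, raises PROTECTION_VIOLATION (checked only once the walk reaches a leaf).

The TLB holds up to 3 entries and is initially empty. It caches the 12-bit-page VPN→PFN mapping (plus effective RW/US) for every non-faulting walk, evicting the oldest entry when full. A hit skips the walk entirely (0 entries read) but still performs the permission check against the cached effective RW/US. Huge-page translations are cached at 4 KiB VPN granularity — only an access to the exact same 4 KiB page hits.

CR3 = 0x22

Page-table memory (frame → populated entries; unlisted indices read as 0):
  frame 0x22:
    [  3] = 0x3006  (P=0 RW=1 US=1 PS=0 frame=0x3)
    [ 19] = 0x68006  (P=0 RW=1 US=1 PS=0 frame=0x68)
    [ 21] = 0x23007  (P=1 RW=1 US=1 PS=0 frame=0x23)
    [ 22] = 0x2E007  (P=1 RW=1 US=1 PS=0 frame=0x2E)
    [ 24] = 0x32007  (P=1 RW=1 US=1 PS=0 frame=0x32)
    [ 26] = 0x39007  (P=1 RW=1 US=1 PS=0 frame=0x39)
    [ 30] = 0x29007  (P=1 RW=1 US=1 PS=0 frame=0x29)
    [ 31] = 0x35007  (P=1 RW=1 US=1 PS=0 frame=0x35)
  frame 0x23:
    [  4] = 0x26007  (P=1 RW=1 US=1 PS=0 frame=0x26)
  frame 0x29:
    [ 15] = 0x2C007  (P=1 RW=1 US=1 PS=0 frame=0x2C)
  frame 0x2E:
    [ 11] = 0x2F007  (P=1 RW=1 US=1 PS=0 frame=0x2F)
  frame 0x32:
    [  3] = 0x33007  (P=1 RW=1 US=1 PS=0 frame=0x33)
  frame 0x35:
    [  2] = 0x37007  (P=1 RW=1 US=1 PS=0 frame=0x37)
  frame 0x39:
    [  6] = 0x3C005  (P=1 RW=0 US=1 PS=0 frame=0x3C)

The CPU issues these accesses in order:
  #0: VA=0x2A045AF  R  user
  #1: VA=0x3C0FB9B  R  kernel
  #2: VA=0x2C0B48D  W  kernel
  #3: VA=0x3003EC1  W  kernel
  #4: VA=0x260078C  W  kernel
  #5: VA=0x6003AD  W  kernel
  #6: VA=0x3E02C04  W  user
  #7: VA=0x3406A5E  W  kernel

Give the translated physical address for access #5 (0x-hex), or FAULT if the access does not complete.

Walk each access:
#0 VA=0x2A045AF (r,user):
  [0] read 0x22 idx=21: raw=0x23007 flags P=1 W=1 U=1 S=0
  [1] read 0x23 idx=4: raw=0x26007 flags P=1 W=1 U=1 S=0
  → PA=0x265AF  (2 entries read)
#1 VA=0x3C0FB9B (r,kernel):
  [0] read 0x22 idx=30: raw=0x29007 flags P=1 W=1 U=1 S=0
  [1] read 0x29 idx=15: raw=0x2C007 flags P=1 W=1 U=1 S=0
  → PA=0x2CB9B  (2 entries read)
#2 VA=0x2C0B48D (w,kernel):
  [0] read 0x22 idx=22: raw=0x2E007 flags P=1 W=1 U=1 S=0
  [1] read 0x2E idx=11: raw=0x2F007 flags P=1 W=1 U=1 S=0
  → PA=0x2F48D  (2 entries read)
#3 VA=0x3003EC1 (w,kernel):
  [0] read 0x22 idx=24: raw=0x32007 flags P=1 W=1 U=1 S=0
  [1] read 0x32 idx=3: raw=0x33007 flags P=1 W=1 U=1 S=0
  → PA=0x33EC1  (2 entries read)
#4 VA=0x260078C (w,kernel):
  [0] read 0x22 idx=19: raw=0x68006 flags P=0 W=1 U=1 S=0
  ✗ PAGE_NOT_PRESENT  [1 reads]
#5 VA=0x6003AD (w,kernel):
  [0] read 0x22 idx=3: raw=0x3006 flags P=0 W=1 U=1 S=0
  ✗ PAGE_NOT_PRESENT  [1 reads]
#6 VA=0x3E02C04 (w,user):
  [0] read 0x22 idx=31: raw=0x35007 flags P=1 W=1 U=1 S=0
  [1] read 0x35 idx=2: raw=0x37007 flags P=1 W=1 U=1 S=0
  → PA=0x37C04  (2 entries read)
#7 VA=0x3406A5E (w,kernel):
  [0] read 0x22 idx=26: raw=0x39007 flags P=1 W=1 U=1 S=0
  [1] read 0x39 idx=6: raw=0x3C005 flags P=1 W=0 U=1 S=0
  ✗ PROTECTION_VIOLATION  [2 reads]

Access #5 PA: FAULT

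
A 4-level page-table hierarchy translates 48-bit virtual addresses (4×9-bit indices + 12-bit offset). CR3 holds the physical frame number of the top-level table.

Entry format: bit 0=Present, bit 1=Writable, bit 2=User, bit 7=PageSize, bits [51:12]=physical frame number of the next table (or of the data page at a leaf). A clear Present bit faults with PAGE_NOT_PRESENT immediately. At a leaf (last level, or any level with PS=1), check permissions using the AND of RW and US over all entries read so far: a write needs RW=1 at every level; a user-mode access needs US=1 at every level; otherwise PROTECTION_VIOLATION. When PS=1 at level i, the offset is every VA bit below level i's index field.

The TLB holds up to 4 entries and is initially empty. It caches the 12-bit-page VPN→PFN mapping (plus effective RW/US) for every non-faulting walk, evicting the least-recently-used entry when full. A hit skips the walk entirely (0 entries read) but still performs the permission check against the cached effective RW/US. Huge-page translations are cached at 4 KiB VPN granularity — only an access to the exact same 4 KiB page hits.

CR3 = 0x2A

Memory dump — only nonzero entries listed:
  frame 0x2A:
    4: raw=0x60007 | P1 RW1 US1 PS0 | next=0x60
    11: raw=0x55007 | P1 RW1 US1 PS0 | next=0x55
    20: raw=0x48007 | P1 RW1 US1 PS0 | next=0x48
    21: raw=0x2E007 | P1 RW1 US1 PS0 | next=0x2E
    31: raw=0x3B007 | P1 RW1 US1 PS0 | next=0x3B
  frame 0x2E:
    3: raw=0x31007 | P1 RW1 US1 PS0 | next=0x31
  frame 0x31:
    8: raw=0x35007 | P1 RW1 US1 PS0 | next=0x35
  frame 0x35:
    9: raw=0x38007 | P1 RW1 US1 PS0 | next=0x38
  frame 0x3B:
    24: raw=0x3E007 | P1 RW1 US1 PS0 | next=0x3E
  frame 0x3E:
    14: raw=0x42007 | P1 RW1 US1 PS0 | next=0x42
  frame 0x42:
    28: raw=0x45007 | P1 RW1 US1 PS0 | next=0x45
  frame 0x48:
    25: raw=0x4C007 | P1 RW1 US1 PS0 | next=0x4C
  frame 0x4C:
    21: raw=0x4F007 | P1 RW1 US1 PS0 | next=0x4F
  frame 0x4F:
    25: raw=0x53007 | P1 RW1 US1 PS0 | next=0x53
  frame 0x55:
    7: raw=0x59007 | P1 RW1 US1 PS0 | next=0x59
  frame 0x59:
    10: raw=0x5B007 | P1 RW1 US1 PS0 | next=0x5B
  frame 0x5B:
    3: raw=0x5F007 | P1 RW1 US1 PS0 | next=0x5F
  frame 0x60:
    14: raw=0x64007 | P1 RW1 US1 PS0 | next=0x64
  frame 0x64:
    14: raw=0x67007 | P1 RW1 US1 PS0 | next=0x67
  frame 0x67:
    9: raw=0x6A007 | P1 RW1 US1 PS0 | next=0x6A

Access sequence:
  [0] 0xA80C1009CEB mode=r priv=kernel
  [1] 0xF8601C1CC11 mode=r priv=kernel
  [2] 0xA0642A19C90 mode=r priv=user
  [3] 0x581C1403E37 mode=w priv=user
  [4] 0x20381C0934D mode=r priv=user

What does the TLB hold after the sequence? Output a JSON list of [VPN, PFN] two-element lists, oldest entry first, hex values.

Walk each access:
#0 VA=0xA80C1009CEB (r,kernel):
  L0 @0x2A[21] → 0x2E007  P=1,RW=1,US=1,PS=0
  L1 @0x2E[3] → 0x31007  P=1,RW=1,US=1,PS=0
  L2 @0x31[8] → 0x35007  P=1,RW=1,US=1,PS=0
  L3 @0x35[9] → 0x38007  P=1,RW=1,US=1,PS=0
  ⇒ phys 0x38CEB  [4 reads]
#1 VA=0xF8601C1CC11 (r,kernel):
  L0 @0x2A[31] → 0x3B007  P=1,RW=1,US=1,PS=0
  L1 @0x3B[24] → 0x3E007  P=1,RW=1,US=1,PS=0
  L2 @0x3E[14] → 0x42007  P=1,RW=1,US=1,PS=0
  L3 @0x42[28] → 0x45007  P=1,RW=1,US=1,PS=0
  ⇒ phys 0x45C11  [4 reads]
#2 VA=0xA0642A19C90 (r,user):
  L0 @0x2A[20] → 0x48007  P=1,RW=1,US=1,PS=0
  L1 @0x48[25] → 0x4C007  P=1,RW=1,US=1,PS=0
  L2 @0x4C[21] → 0x4F007  P=1,RW=1,US=1,PS=0
  L3 @0x4F[25] → 0x53007  P=1,RW=1,US=1,PS=0
  ⇒ phys 0x53C90  [4 reads]
#3 VA=0x581C1403E37 (w,user):
  L0 @0x2A[11] → 0x55007  P=1,RW=1,US=1,PS=0
  L1 @0x55[7] → 0x59007  P=1,RW=1,US=1,PS=0
  L2 @0x59[10] → 0x5B007  P=1,RW=1,US=1,PS=0
  L3 @0x5B[3] → 0x5F007  P=1,RW=1,US=1,PS=0
  ⇒ phys 0x5FE37  [4 reads]
#4 VA=0x20381C0934D (r,user):
  L0 @0x2A[4] → 0x60007  P=1,RW=1,US=1,PS=0
  L1 @0x60[14] → 0x64007  P=1,RW=1,US=1,PS=0
  L2 @0x64[14] → 0x67007  P=1,RW=1,US=1,PS=0
  L3 @0x67[9] → 0x6A007  P=1,RW=1,US=1,PS=0
  ⇒ phys 0x6A34D  [4 reads]

TLB: [["0xF8601C1C", "0x45"], ["0xA0642A19", "0x53"], ["0x581C1403", "0x5F"], ["0x20381C09", "0x6A"]]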